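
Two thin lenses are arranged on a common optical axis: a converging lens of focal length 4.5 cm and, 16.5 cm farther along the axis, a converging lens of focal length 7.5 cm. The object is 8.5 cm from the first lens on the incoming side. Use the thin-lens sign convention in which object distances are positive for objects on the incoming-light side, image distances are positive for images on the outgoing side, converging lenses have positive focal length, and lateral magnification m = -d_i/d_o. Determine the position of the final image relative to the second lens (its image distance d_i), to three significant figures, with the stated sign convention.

Applying the thin-lens equation to the first lens, 1/4.5 = 1/8.5 + 1/d_i1, which gives d_i1 = 9.563 cm.
The intermediate image is 9.563 cm to the right of lens 1, so d_o2 = L - d_i1 = 16.5 - 9.563 = 6.937 cm.
Applying the thin-lens equation again with f_2 = 7.5 cm and d_o2 = 6.937 cm gives d_i2 = -92.500 cm.

-92.5 cm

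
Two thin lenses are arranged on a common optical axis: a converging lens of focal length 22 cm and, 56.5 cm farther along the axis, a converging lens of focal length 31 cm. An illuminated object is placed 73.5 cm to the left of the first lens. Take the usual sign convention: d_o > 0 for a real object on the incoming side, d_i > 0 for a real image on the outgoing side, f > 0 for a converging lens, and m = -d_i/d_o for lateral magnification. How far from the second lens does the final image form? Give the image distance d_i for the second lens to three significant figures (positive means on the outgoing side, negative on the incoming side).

Lens 1: 1/d_i1 = 1/f_1 - 1/d_o1 = 1/22 - 1/73.5 = 0.03185 cm^-1, so d_i1 = 31.398 cm.
That image sits 25.102 cm in front of the second lens, so d_o2 = 25.102 cm.
Lens 2: 1/d_i2 = 1/f_2 - 1/d_o2 = 1/31 - 1/(25.102) = -0.00758 cm^-1, so d_i2 = -131.935 cm.

-132 cm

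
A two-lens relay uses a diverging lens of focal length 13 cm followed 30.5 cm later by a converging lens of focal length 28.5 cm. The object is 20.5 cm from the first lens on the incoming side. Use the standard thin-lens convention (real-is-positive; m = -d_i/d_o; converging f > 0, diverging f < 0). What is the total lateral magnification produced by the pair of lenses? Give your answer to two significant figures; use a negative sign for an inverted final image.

Lens 1: 1/d_i1 = 1/f_1 - 1/d_o1 = 1/(-13) - 1/20.5 = -0.12570 cm^-1, so d_i1 = -7.955 cm.
m_1 = -(-7.955)/20.5 = 0.3881.
The intermediate image is virtual, 7.955 cm to the left of lens 1, so d_o2 = L - d_i1 = 30.5 - (-7.955) = 38.455 cm.
Lens 2: 1/d_i2 = 1/f_2 - 1/d_o2 = 1/28.5 - 1/(38.455) = 0.00908 cm^-1, so d_i2 = 110.090 cm.
m_2 = -(110.090)/(38.455) = -2.8628.
The system's lateral magnification is m_1 m_2 = (0.3881)(-2.8628) = -1.1109.

-1.1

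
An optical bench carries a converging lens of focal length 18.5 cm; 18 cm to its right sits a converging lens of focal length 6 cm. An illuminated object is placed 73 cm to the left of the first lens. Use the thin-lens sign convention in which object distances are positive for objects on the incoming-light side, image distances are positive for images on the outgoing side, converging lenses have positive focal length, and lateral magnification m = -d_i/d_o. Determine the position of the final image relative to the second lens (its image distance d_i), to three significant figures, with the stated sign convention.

Applying the thin-lens equation to the first lens, 1/18.5 = 1/73 + 1/d_i1, which gives d_i1 = 24.780 cm.
Since 24.780 cm > 18 cm, the first image lies past the second lens and serves as a virtual object: d_o2 = L - d_i1 = -6.780 cm.
Applying the thin-lens equation again with f_2 = 6 cm and d_o2 = -6.780 cm gives d_i2 = 3.183 cm.

3.18 cm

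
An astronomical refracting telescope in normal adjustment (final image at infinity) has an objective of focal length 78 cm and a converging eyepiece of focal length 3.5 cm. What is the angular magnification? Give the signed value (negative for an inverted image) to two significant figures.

M = -f_obj/f_eye = -78/(3.5) = -22.286.

-22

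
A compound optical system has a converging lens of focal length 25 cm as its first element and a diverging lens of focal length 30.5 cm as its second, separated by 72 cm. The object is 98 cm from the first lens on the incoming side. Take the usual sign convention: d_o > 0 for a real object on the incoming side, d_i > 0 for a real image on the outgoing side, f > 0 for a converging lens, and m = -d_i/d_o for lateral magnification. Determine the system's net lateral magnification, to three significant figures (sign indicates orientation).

Applying the thin-lens equation to the first lens, 1/25 = 1/98 + 1/d_i1, which gives d_i1 = 33.562 cm.
Its lateral magnification is m_1 = -d_i1/d_o1 = -(33.562)/98 = -0.3425.
The intermediate image is 33.562 cm to the right of lens 1, so d_o2 = L - d_i1 = 72 - 33.562 = 38.438 cm.
Applying the thin-lens equation again with f_2 = -30.5 cm and d_o2 = 38.438 cm gives d_i2 = -17.006 cm.
m_2 = -(-17.006)/(38.438) = 0.4424.
Overall magnification: m = m_1 m_2 = -0.1515.

-0.152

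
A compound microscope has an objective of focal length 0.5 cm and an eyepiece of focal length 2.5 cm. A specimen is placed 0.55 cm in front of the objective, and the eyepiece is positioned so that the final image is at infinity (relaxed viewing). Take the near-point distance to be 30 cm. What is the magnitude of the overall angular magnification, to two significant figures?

Objective: 1/d_i = 1/f_obj - 1/d_o = 1/0.5 - 1/0.55 = 0.18182 cm^-1, so d_i = 5.500 cm.
m_obj = -d_i/d_o = -5.500/0.55 = -10.000.
Eyepiece angular magnification (image at infinity): M_eye = D/f_e = 30/2.5 = 12.000.
Overall M = m_obj x M_eye = (-10.000)(12.000) = -120.00.
|M| = 120.00.

120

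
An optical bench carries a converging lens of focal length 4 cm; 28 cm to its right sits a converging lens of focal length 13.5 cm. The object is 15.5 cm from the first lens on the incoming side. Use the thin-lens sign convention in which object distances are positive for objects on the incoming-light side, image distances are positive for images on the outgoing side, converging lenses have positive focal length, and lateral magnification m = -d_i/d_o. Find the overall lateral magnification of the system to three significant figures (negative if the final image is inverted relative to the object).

Lens 1: 1/d_i1 = 1/f_1 - 1/d_o1 = 1/4 - 1/15.5 = 0.18548 cm^-1, so d_i1 = 5.391 cm.
m_1 = -(5.391)/15.5 = -0.3478.
That image sits 22.609 cm in front of the second lens, so d_o2 = 22.609 cm.
Lens 2: 1/d_i2 = 1/f_2 - 1/d_o2 = 1/13.5 - 1/(22.609) = 0.02984 cm^-1, so d_i2 = 33.508 cm.
m_2 = -(33.508)/(22.609) = -1.4821.
The system's lateral magnification is m_1 m_2 = (-0.3478)(-1.4821) = 0.5155.

0.516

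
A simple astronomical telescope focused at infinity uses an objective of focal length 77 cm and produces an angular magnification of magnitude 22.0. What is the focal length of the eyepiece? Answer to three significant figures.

|M| = f_obj/f_eye, so f_eye = f_obj/|M| = 77/22.0 = 3.500 cm.

3.50 cm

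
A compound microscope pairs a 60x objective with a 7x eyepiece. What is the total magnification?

The overall magnification of a compound microscope is the product of the objective and eyepiece magnifications:
M = M_obj x M_eye = 60 x 7 = 420.

420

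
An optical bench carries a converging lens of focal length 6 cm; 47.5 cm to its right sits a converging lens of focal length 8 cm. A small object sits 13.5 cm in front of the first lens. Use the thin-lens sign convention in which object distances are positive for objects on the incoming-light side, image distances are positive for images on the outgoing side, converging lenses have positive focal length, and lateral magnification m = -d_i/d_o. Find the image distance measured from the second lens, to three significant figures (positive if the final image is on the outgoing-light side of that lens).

Applying the thin-lens equation to the first lens, 1/6 = 1/13.5 + 1/d_i1, which gives d_i1 = 10.800 cm.
Object distance for lens 2: d_o2 = 47.5 - 10.800 = 36.700 cm.
Applying the thin-lens equation again with f_2 = 8 cm and d_o2 = 36.700 cm gives d_i2 = 10.230 cm.

10.2 cm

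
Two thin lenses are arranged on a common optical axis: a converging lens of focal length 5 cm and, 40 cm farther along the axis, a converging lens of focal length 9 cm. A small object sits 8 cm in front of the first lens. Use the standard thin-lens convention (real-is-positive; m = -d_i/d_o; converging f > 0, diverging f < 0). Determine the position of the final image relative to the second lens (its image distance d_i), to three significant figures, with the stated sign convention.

Lens 1: 1/d_i1 = 1/f_1 - 1/d_o1 = 1/5 - 1/8 = 0.07500 cm^-1, so d_i1 = 13.333 cm.
Object distance for lens 2: d_o2 = 40 - 13.333 = 26.667 cm.
Lens 2: 1/d_i2 = 1/f_2 - 1/d_o2 = 1/9 - 1/(26.667) = 0.07361 cm^-1, so d_i2 = 13.585 cm.

13.6 cm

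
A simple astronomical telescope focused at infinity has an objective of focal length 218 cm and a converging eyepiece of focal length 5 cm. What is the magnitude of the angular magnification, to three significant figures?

|M| = f_obj/|f_eye| = 218/5 = 43.600.

43.6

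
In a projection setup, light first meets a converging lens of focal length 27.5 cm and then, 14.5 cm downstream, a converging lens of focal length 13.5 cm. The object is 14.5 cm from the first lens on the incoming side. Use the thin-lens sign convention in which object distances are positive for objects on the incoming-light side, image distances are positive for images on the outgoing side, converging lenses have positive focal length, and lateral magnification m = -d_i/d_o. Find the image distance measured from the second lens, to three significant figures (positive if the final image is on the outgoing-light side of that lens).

Applying the thin-lens equation to the first lens, 1/27.5 = 1/14.5 + 1/d_i1, which gives d_i1 = -30.673 cm.
The intermediate image is virtual, 30.673 cm to the left of lens 1, so d_o2 = L - d_i1 = 14.5 - (-30.673) = 45.173 cm.
Applying the thin-lens equation again with f_2 = 13.5 cm and d_o2 = 45.173 cm gives d_i2 = 19.254 cm.

19.3 cm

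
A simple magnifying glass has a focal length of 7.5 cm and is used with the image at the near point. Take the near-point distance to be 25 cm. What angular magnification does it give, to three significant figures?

4.33

M = 1 + D/f = 1 + 25/7.5 = 4.333.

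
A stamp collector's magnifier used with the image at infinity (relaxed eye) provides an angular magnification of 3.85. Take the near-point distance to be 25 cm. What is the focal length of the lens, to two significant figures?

6.5 cm

For the image at infinity, M = D/f.
f = D/M = 25/3.85 = 6.494 cm.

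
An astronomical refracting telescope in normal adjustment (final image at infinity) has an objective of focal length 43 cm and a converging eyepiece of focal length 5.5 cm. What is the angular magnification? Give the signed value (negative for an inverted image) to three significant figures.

M = -f_obj/f_eye = -43/(5.5) = -7.818.

-7.82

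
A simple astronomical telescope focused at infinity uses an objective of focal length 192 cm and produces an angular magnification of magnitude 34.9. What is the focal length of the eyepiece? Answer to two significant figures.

5.5 cm

|M| = f_obj/f_eye, so f_eye = f_obj/|M| = 192/34.9 = 5.501 cm.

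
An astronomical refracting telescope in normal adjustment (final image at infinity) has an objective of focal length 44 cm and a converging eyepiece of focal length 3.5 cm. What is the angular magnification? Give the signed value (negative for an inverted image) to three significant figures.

M = -f_obj/f_eye = -44/(3.5) = -12.571.

-12.6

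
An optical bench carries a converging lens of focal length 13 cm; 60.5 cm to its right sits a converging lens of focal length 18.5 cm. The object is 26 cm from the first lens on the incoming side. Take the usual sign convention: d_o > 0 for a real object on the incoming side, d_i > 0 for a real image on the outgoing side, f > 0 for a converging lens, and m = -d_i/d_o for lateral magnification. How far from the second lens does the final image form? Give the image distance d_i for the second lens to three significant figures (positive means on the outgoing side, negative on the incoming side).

39.9 cm

Lens 1: 1/d_i1 = 1/f_1 - 1/d_o1 = 1/13 - 1/26 = 0.03846 cm^-1, so d_i1 = 26.000 cm.
That image sits 34.500 cm in front of the second lens, so d_o2 = 34.500 cm.
Lens 2: 1/d_i2 = 1/f_2 - 1/d_o2 = 1/18.5 - 1/(34.500) = 0.02507 cm^-1, so d_i2 = 39.891 cm.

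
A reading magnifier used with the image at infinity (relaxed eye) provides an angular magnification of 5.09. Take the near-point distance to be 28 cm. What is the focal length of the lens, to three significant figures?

For the image at infinity, M = D/f.
f = D/M = 28/5.09 = 5.501 cm.

5.50 cm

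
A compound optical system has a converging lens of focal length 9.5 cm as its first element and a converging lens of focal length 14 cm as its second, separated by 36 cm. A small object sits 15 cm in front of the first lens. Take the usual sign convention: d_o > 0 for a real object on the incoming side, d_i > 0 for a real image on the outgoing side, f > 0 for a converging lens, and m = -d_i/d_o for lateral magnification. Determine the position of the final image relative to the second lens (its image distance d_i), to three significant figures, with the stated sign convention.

Applying the thin-lens equation to the first lens, 1/9.5 = 1/15 + 1/d_i1, which gives d_i1 = 25.909 cm.
That image sits 10.091 cm in front of the second lens, so d_o2 = 10.091 cm.
Applying the thin-lens equation again with f_2 = 14 cm and d_o2 = 10.091 cm gives d_i2 = -36.140 cm.

-36.1 cm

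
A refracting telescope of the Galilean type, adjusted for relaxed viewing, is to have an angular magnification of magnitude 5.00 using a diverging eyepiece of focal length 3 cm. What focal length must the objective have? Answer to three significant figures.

15.0 cm

|M| = f_obj/|f_eye|, so f_obj = |M| x |f_eye| = 5.0 x 3 = 15.000 cm.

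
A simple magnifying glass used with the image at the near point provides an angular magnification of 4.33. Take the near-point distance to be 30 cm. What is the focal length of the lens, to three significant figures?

For the image at the near point, M = 1 + D/f.
f = D/(M - 1) = 30/(4.33 - 1) = 9.009 cm.

9.01 cm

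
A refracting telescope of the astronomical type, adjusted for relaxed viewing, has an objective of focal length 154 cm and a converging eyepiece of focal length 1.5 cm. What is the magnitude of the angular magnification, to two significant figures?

100

|M| = f_obj/|f_eye| = 154/1.5 = 102.667.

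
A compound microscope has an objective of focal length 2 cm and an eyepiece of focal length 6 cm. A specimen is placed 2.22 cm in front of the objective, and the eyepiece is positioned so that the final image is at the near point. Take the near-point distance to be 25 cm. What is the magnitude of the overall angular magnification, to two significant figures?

47

Objective: 1/d_i = 1/f_obj - 1/d_o = 1/2 - 1/2.22 = 0.04955 cm^-1, so d_i = 20.182 cm.
m_obj = -d_i/d_o = -20.182/2.22 = -9.091.
Eyepiece angular magnification (image at near point): M_eye = 1 + D/f_e = 1 + 25/6 = 5.167.
Overall M = m_obj x M_eye = (-9.091)(5.167) = -46.97.
|M| = 46.97.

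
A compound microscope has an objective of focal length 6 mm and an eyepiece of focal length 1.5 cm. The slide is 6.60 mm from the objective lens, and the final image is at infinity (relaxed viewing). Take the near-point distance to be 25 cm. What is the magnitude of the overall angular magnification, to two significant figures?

170

Convert to cm: f_obj = 6 mm = 0.6 cm; d_o = 6.60 mm = 0.66 cm.
Objective: 1/d_i = 1/f_obj - 1/d_o = 1/0.6 - 1/0.66 = 0.15152 cm^-1, so d_i = 6.600 cm.
m_obj = -d_i/d_o = -6.600/0.66 = -10.000.
Eyepiece angular magnification (image at infinity): M_eye = D/f_e = 25/1.5 = 16.667.
Overall M = m_obj x M_eye = (-10.000)(16.667) = -166.67.
|M| = 166.67.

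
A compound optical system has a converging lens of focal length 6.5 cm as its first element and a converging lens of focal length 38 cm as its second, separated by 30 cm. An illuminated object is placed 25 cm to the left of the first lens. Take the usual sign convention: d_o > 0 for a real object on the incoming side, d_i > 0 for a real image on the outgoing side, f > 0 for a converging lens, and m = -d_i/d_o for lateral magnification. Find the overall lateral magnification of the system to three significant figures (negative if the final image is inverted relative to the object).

-0.795

Lens 1: 1/d_i1 = 1/f_1 - 1/d_o1 = 1/6.5 - 1/25 = 0.11385 cm^-1, so d_i1 = 8.784 cm.
m_1 = -(8.784)/25 = -0.3514.
That image sits 21.216 cm in front of the second lens, so d_o2 = 21.216 cm.
Lens 2: 1/d_i2 = 1/f_2 - 1/d_o2 = 1/38 - 1/(21.216) = -0.02082 cm^-1, so d_i2 = -48.035 cm.
m_2 = -(-48.035)/(21.216) = 2.2641.
Overall magnification: m = m_1 m_2 = -0.7955.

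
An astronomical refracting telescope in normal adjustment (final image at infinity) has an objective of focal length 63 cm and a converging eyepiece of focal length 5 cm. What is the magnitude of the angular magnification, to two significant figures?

|M| = f_obj/|f_eye| = 63/5 = 12.600.

13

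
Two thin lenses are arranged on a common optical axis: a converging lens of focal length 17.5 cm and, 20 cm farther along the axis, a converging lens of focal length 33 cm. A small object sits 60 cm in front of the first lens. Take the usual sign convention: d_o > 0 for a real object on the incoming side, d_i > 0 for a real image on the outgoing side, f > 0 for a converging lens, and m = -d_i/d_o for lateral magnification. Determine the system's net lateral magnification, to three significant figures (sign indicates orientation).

-0.360

Lens 1: 1/d_i1 = 1/f_1 - 1/d_o1 = 1/17.5 - 1/60 = 0.04048 cm^-1, so d_i1 = 24.706 cm.
m_1 = -(24.706)/60 = -0.4118.
This image would form 24.706 cm past lens 1, i.e. 4.706 cm beyond lens 2, so it is a virtual object for lens 2: d_o2 = 20 - 24.706 = -4.706 cm.
Lens 2: 1/d_i2 = 1/f_2 - 1/d_o2 = 1/33 - 1/(-4.706) = 0.24280 cm^-1, so d_i2 = 4.119 cm.
m_2 = -(4.119)/(-4.706) = 0.8752.
Total m = m_1 x m_2 = (-0.4118)(0.8752) = -0.3604.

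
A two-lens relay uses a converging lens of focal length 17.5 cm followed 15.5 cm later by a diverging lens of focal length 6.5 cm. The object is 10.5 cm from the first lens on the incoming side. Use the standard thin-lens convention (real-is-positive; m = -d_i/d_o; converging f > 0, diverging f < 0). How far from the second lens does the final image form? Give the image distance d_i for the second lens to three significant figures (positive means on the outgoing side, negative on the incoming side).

-5.62 cm

Lens 1: 1/d_i1 = 1/f_1 - 1/d_o1 = 1/17.5 - 1/10.5 = -0.03810 cm^-1, so d_i1 = -26.250 cm.
With d_i1 < 0 the first image is virtual and lies on the object side; the object distance for lens 2 is d_o2 = 15.5 - (-26.250) = 41.750 cm.
Lens 2: 1/d_i2 = 1/f_2 - 1/d_o2 = 1/(-6.5) - 1/(41.750) = -0.17780 cm^-1, so d_i2 = -5.624 cm.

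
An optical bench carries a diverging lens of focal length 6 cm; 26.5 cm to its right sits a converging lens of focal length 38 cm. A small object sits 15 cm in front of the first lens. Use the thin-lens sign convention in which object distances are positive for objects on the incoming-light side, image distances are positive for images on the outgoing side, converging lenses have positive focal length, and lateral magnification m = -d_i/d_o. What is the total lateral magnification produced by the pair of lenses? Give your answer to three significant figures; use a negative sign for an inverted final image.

Applying the thin-lens equation to the first lens, 1/(-6) = 1/15 + 1/d_i1, which gives d_i1 = -4.286 cm.
Its lateral magnification is m_1 = -d_i1/d_o1 = -(-4.286)/15 = 0.2857.
The intermediate image is virtual, 4.286 cm to the left of lens 1, so d_o2 = L - d_i1 = 26.5 - (-4.286) = 30.786 cm.
Applying the thin-lens equation again with f_2 = 38 cm and d_o2 = 30.786 cm gives d_i2 = -162.158 cm.
m_2 = -(-162.158)/(30.786) = 5.2673.
Overall magnification: m = m_1 m_2 = 1.5050.

1.50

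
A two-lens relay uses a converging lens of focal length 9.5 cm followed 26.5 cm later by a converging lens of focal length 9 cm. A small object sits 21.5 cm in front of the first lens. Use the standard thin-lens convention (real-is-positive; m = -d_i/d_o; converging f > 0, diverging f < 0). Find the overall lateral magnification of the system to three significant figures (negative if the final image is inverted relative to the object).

14.9

First lens: d_i1 = 1/(1/9.5 - 1/21.5) = 17.021 cm.
m_1 = -(17.021)/21.5 = -0.7917.
The intermediate image is 17.021 cm to the right of lens 1, so d_o2 = L - d_i1 = 26.5 - 17.021 = 9.479 cm.
Second lens: d_i2 = 1/(1/9 - 1/(9.479)) = 178.043 cm.
m_2 = -(178.043)/(9.479) = -18.7826.
Total m = m_1 x m_2 = (-0.7917)(-18.7826) = 14.8696.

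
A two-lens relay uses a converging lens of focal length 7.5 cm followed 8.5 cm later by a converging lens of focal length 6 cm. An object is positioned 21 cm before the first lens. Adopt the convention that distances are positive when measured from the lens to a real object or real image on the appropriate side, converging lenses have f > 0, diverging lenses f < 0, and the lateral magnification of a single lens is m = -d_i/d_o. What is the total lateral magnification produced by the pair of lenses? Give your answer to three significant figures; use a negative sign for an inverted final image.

-0.364

Lens 1: 1/d_i1 = 1/f_1 - 1/d_o1 = 1/7.5 - 1/21 = 0.08571 cm^-1, so d_i1 = 11.667 cm.
m_1 = -(11.667)/21 = -0.5556.
This image would form 11.667 cm past lens 1, i.e. 3.167 cm beyond lens 2, so it is a virtual object for lens 2: d_o2 = 8.5 - 11.667 = -3.167 cm.
Lens 2: 1/d_i2 = 1/f_2 - 1/d_o2 = 1/6 - 1/(-3.167) = 0.48246 cm^-1, so d_i2 = 2.073 cm.
m_2 = -(2.073)/(-3.167) = 0.6545.
Overall magnification: m = m_1 m_2 = -0.3636.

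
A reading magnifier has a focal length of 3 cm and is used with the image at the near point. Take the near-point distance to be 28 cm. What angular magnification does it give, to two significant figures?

M = 1 + D/f = 1 + 28/3 = 10.333.

10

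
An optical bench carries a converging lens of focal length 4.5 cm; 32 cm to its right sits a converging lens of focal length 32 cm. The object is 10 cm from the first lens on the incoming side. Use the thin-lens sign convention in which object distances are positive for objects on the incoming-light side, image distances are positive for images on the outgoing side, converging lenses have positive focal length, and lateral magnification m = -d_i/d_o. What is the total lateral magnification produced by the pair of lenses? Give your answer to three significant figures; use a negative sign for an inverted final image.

Applying the thin-lens equation to the first lens, 1/4.5 = 1/10 + 1/d_i1, which gives d_i1 = 8.182 cm.
Its lateral magnification is m_1 = -d_i1/d_o1 = -(8.182)/10 = -0.8182.
Object distance for lens 2: d_o2 = 32 - 8.182 = 23.818 cm.
Applying the thin-lens equation again with f_2 = 32 cm and d_o2 = 23.818 cm gives d_i2 = -93.156 cm.
m_2 = -(-93.156)/(23.818) = 3.9111.
Overall magnification: m = m_1 m_2 = -3.2000.

-3.20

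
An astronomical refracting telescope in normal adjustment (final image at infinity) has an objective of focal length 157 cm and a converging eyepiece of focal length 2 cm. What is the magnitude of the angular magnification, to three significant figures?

|M| = f_obj/|f_eye| = 157/2 = 78.500.

78.5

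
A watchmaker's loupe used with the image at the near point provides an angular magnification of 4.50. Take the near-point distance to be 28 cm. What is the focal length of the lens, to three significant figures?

For the image at the near point, M = 1 + D/f.
f = D/(M - 1) = 28/(4.5 - 1) = 8.000 cm.

8.00 cm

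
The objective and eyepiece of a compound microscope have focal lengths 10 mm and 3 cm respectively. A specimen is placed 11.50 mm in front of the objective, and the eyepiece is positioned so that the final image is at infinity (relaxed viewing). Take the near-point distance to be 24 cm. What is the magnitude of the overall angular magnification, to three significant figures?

53.3

Convert to cm: f_obj = 10 mm = 1 cm; d_o = 11.50 mm = 1.15 cm.
Objective: 1/d_i = 1/f_obj - 1/d_o = 1/1 - 1/1.15 = 0.13043 cm^-1, so d_i = 7.667 cm.
m_obj = -d_i/d_o = -7.667/1.15 = -6.667.
Eyepiece angular magnification (image at infinity): M_eye = D/f_e = 24/3 = 8.000.
Overall M = m_obj x M_eye = (-6.667)(8.000) = -53.33.
|M| = 53.33.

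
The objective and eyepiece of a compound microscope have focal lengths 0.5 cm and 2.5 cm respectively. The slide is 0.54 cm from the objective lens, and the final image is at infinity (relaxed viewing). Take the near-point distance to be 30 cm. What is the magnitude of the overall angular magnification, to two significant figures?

150

Objective: 1/d_i = 1/f_obj - 1/d_o = 1/0.5 - 1/0.54 = 0.14815 cm^-1, so d_i = 6.750 cm.
m_obj = -d_i/d_o = -6.750/0.54 = -12.500.
Eyepiece angular magnification (image at infinity): M_eye = D/f_e = 30/2.5 = 12.000.
Overall M = m_obj x M_eye = (-12.500)(12.000) = -150.00.
|M| = 150.00.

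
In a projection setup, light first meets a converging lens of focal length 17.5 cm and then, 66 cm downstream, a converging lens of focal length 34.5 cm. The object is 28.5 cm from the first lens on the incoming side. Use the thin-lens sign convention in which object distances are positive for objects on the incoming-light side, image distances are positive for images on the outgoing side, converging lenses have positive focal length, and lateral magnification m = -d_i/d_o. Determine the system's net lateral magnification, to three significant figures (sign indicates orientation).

Lens 1: 1/d_i1 = 1/f_1 - 1/d_o1 = 1/17.5 - 1/28.5 = 0.02206 cm^-1, so d_i1 = 45.341 cm.
m_1 = -(45.341)/28.5 = -1.5909.
Object distance for lens 2: d_o2 = 66 - 45.341 = 20.659 cm.
Lens 2: 1/d_i2 = 1/f_2 - 1/d_o2 = 1/34.5 - 1/(20.659) = -0.01942 cm^-1, so d_i2 = -51.495 cm.
m_2 = -(-51.495)/(20.659) = 2.4926.
The system's lateral magnification is m_1 m_2 = (-1.5909)(2.4926) = -3.9655.

-3.97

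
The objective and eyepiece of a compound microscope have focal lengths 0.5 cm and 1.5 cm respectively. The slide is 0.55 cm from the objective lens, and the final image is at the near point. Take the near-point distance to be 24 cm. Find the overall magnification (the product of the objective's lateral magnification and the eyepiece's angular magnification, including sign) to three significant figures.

Objective: 1/d_i = 1/f_obj - 1/d_o = 1/0.5 - 1/0.55 = 0.18182 cm^-1, so d_i = 5.500 cm.
m_obj = -d_i/d_o = -5.500/0.55 = -10.000.
Eyepiece angular magnification (image at near point): M_eye = 1 + D/f_e = 1 + 24/1.5 = 17.000.
Overall M = m_obj x M_eye = (-10.000)(17.000) = -170.00.

-170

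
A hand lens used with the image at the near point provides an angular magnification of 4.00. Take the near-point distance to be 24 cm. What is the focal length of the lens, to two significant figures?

8.0 cm

For the image at the near point, M = 1 + D/f.
f = D/(M - 1) = 24/(4.0 - 1) = 8.000 cm.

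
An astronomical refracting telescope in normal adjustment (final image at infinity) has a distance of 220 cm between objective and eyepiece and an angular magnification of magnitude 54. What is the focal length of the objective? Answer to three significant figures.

216 cm

In normal adjustment the tube length equals f_obj + f_eye and |M| = f_obj/f_eye.
So f_obj = 54 f_eye and 54 f_eye + f_eye = 220 cm, giving f_eye = 220/55 = 4.000 cm and f_obj = 216.000 cm.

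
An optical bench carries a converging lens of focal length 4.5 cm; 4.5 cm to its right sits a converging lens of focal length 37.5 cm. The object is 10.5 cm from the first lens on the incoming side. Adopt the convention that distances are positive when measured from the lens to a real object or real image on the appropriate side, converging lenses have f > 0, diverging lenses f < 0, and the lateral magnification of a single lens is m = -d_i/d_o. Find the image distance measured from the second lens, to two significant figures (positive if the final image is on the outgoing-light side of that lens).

3.1 cm

First lens: d_i1 = 1/(1/4.5 - 1/10.5) = 7.875 cm.
This image would form 7.875 cm past lens 1, i.e. 3.375 cm beyond lens 2, so it is a virtual object for lens 2: d_o2 = 4.5 - 7.875 = -3.375 cm.
Second lens: d_i2 = 1/(1/37.5 - 1/(-3.375)) = 3.096 cm.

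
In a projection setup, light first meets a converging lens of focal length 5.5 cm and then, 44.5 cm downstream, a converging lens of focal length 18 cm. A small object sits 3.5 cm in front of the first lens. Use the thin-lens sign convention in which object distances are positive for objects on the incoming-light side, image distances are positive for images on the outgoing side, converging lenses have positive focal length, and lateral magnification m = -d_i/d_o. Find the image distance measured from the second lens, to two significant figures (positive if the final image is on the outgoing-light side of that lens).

Applying the thin-lens equation to the first lens, 1/5.5 = 1/3.5 + 1/d_i1, which gives d_i1 = -9.625 cm.
With d_i1 < 0 the first image is virtual and lies on the object side; the object distance for lens 2 is d_o2 = 44.5 - (-9.625) = 54.125 cm.
Applying the thin-lens equation again with f_2 = 18 cm and d_o2 = 54.125 cm gives d_i2 = 26.969 cm.

27 cm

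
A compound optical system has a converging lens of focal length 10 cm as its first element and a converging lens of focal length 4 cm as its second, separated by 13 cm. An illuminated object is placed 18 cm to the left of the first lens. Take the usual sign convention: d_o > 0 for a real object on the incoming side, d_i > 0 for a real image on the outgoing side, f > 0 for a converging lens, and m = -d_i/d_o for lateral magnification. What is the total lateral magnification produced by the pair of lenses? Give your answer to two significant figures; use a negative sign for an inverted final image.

Applying the thin-lens equation to the first lens, 1/10 = 1/18 + 1/d_i1, which gives d_i1 = 22.500 cm.
Its lateral magnification is m_1 = -d_i1/d_o1 = -(22.500)/18 = -1.2500.
Since 22.500 cm > 13 cm, the first image lies past the second lens and serves as a virtual object: d_o2 = L - d_i1 = -9.500 cm.
Applying the thin-lens equation again with f_2 = 4 cm and d_o2 = -9.500 cm gives d_i2 = 2.815 cm.
m_2 = -(2.815)/(-9.500) = 0.2963.
Overall magnification: m = m_1 m_2 = -0.3704.

-0.37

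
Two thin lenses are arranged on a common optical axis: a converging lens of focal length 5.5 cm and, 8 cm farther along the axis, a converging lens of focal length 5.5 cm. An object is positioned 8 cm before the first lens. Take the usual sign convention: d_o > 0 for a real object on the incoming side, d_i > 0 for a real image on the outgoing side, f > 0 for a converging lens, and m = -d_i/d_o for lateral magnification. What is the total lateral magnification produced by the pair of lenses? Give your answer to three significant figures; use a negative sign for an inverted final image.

-0.801

First lens: d_i1 = 1/(1/5.5 - 1/8) = 17.600 cm.
m_1 = -(17.600)/8 = -2.2000.
Since 17.600 cm > 8 cm, the first image lies past the second lens and serves as a virtual object: d_o2 = L - d_i1 = -9.600 cm.
Second lens: d_i2 = 1/(1/5.5 - 1/(-9.600)) = 3.497 cm.
m_2 = -(3.497)/(-9.600) = 0.3642.
The system's lateral magnification is m_1 m_2 = (-2.2000)(0.3642) = -0.8013.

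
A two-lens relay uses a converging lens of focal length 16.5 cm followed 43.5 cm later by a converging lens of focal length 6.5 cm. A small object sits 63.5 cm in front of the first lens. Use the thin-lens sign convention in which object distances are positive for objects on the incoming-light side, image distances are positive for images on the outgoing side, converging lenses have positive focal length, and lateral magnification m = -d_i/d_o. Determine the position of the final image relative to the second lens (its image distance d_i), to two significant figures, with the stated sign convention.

Applying the thin-lens equation to the first lens, 1/16.5 = 1/63.5 + 1/d_i1, which gives d_i1 = 22.293 cm.
That image sits 21.207 cm in front of the second lens, so d_o2 = 21.207 cm.
Applying the thin-lens equation again with f_2 = 6.5 cm and d_o2 = 21.207 cm gives d_i2 = 9.373 cm.

9.4 cm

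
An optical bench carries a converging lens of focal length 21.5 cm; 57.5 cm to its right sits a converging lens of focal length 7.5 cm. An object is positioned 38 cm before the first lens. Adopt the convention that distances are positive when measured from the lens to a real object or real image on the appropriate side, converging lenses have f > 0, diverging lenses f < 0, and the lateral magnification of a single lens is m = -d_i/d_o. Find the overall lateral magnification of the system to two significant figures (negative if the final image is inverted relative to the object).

First lens: d_i1 = 1/(1/21.5 - 1/38) = 49.515 cm.
m_1 = -(49.515)/38 = -1.3030.
The intermediate image is 49.515 cm to the right of lens 1, so d_o2 = L - d_i1 = 57.5 - 49.515 = 7.985 cm.
Second lens: d_i2 = 1/(1/7.5 - 1/(7.985)) = 123.516 cm.
m_2 = -(123.516)/(7.985) = -15.4688.
Overall magnification: m = m_1 m_2 = 20.1563.

20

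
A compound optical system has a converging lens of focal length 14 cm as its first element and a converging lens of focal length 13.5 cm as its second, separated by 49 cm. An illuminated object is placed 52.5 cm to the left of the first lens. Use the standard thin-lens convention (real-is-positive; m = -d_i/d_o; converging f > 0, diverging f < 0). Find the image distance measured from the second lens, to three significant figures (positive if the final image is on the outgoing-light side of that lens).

Lens 1: 1/d_i1 = 1/f_1 - 1/d_o1 = 1/14 - 1/52.5 = 0.05238 cm^-1, so d_i1 = 19.091 cm.
Object distance for lens 2: d_o2 = 49 - 19.091 = 29.909 cm.
Lens 2: 1/d_i2 = 1/f_2 - 1/d_o2 = 1/13.5 - 1/(29.909) = 0.04064 cm^-1, so d_i2 = 24.607 cm.

24.6 cm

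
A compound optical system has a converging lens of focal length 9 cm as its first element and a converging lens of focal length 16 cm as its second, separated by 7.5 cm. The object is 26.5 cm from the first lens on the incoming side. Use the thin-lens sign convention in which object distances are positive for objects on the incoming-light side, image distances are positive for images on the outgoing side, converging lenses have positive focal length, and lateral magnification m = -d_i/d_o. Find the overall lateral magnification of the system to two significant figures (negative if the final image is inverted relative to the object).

-0.37

Applying the thin-lens equation to the first lens, 1/9 = 1/26.5 + 1/d_i1, which gives d_i1 = 13.629 cm.
Its lateral magnification is m_1 = -d_i1/d_o1 = -(13.629)/26.5 = -0.5143.
Since 13.629 cm > 7.5 cm, the first image lies past the second lens and serves as a virtual object: d_o2 = L - d_i1 = -6.129 cm.
Applying the thin-lens equation again with f_2 = 16 cm and d_o2 = -6.129 cm gives d_i2 = 4.431 cm.
m_2 = -(4.431)/(-6.129) = 0.7230.
Total m = m_1 x m_2 = (-0.5143)(0.7230) = -0.3719.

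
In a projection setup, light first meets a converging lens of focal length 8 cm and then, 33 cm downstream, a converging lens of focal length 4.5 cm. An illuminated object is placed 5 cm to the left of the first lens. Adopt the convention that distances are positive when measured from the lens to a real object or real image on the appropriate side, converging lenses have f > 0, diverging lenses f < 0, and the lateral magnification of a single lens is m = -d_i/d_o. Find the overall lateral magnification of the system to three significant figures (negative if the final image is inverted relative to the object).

First lens: d_i1 = 1/(1/8 - 1/5) = -13.333 cm.
m_1 = -(-13.333)/5 = 2.6667.
With d_i1 < 0 the first image is virtual and lies on the object side; the object distance for lens 2 is d_o2 = 33 - (-13.333) = 46.333 cm.
Second lens: d_i2 = 1/(1/4.5 - 1/(46.333)) = 4.984 cm.
m_2 = -(4.984)/(46.333) = -0.1076.
The system's lateral magnification is m_1 m_2 = (2.6667)(-0.1076) = -0.2869.

-0.287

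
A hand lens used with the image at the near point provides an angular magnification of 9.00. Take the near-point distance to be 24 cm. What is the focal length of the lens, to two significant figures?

3.0 cm

For the image at the near point, M = 1 + D/f.
f = D/(M - 1) = 24/(9.0 - 1) = 3.000 cm.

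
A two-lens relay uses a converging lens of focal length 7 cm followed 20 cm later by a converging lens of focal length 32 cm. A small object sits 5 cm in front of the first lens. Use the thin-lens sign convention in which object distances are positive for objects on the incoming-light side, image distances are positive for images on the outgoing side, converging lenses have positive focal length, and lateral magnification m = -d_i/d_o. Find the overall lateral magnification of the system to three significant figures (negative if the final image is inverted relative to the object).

-20.4

Applying the thin-lens equation to the first lens, 1/7 = 1/5 + 1/d_i1, which gives d_i1 = -17.500 cm.
Its lateral magnification is m_1 = -d_i1/d_o1 = -(-17.500)/5 = 3.5000.
With d_i1 < 0 the first image is virtual and lies on the object side; the object distance for lens 2 is d_o2 = 20 - (-17.500) = 37.500 cm.
Applying the thin-lens equation again with f_2 = 32 cm and d_o2 = 37.500 cm gives d_i2 = 218.182 cm.
m_2 = -(218.182)/(37.500) = -5.8182.
Overall magnification: m = m_1 m_2 = -20.3636.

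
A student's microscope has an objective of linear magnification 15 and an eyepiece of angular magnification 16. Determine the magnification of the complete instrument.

The overall magnification of a compound microscope is the product of the objective and eyepiece magnifications:
M = M_obj x M_eye = 15 x 16 = 240.

240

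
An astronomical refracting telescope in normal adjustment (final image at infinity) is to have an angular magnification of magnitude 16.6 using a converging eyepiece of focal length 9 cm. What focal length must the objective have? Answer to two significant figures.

|M| = f_obj/|f_eye|, so f_obj = |M| x |f_eye| = 16.6 x 9 = 149.400 cm.

150 cm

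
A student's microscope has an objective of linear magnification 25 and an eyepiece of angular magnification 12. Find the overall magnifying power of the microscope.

The overall magnification of a compound microscope is the product of the objective and eyepiece magnifications:
M = M_obj x M_eye = 25 x 12 = 300.

300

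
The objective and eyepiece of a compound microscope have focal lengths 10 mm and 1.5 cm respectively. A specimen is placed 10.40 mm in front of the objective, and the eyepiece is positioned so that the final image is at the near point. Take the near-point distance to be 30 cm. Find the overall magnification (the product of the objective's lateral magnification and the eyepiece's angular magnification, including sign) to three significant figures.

-525

Convert to cm: f_obj = 10 mm = 1 cm; d_o = 10.40 mm = 1.04 cm.
Objective: 1/d_i = 1/f_obj - 1/d_o = 1/1 - 1/1.04 = 0.03846 cm^-1, so d_i = 26.000 cm.
m_obj = -d_i/d_o = -26.000/1.04 = -25.000.
Eyepiece angular magnification (image at near point): M_eye = 1 + D/f_e = 1 + 30/1.5 = 21.000.
Overall M = m_obj x M_eye = (-25.000)(21.000) = -525.00.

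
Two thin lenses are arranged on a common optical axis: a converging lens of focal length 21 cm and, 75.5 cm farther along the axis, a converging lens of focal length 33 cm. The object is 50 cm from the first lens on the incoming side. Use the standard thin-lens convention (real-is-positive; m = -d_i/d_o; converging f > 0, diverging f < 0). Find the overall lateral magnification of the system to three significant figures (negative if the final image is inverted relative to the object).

Lens 1: 1/d_i1 = 1/f_1 - 1/d_o1 = 1/21 - 1/50 = 0.02762 cm^-1, so d_i1 = 36.207 cm.
m_1 = -(36.207)/50 = -0.7241.
That image sits 39.293 cm in front of the second lens, so d_o2 = 39.293 cm.
Lens 2: 1/d_i2 = 1/f_2 - 1/d_o2 = 1/33 - 1/(39.293) = 0.00485 cm^-1, so d_i2 = 206.047 cm.
m_2 = -(206.047)/(39.293) = -5.2438.
The system's lateral magnification is m_1 m_2 = (-0.7241)(-5.2438) = 3.7973.

3.80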